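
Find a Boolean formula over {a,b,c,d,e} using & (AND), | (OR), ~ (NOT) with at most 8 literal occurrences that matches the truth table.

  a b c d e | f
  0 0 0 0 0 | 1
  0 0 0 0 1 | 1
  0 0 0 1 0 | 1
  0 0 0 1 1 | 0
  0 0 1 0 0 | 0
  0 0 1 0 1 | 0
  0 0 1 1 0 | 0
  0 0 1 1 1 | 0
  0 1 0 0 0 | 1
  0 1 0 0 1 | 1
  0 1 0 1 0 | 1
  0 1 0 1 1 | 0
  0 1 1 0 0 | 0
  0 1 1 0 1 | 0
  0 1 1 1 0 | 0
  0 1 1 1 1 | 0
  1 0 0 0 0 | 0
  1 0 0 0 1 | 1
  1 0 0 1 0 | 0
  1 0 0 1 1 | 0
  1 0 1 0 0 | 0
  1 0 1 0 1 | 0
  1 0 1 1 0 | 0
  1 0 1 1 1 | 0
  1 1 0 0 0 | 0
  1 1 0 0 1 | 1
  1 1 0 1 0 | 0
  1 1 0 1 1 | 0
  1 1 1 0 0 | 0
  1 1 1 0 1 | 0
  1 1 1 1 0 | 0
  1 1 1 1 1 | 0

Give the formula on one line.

(~c & ((~d & e) | (~e & ~a)))

  ~c = 11110000111100001111000011110000
  ~d = 11001100110011001100110011001100
  (~d & e) = 01000100010001000100010001000100
  ~e = 10101010101010101010101010101010
  ~a = 11111111111111110000000000000000
  (~e & ~a) = 10101010101010100000000000000000
  ((~d & e) | (~e & ~a)) = 11101110111011100100010001000100
  (~c & ((~d & e) | (~e & ~a))) = 11100000111000000100000001000000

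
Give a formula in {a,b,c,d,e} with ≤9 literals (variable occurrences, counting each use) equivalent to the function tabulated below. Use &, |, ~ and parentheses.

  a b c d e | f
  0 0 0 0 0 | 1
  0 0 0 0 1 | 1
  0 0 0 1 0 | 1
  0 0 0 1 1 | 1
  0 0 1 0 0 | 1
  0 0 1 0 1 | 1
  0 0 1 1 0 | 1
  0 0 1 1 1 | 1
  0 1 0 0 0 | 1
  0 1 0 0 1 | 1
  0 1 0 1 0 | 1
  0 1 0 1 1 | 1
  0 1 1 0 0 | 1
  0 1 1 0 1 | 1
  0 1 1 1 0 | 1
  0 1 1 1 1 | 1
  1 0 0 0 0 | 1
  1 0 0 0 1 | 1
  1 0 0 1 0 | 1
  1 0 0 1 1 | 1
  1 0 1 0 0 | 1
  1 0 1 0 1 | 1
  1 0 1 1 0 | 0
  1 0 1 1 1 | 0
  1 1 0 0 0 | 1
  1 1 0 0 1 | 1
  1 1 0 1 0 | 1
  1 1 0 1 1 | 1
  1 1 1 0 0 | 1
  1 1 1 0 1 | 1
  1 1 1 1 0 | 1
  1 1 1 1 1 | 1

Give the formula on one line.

  ~c = 11110000111100001111000011110000
  ~a = 11111111111111110000000000000000
  ~d = 11001100110011001100110011001100
  (~a | ~d) = 11111111111111111100110011001100
  (~c | (~a | ~d)) = 11111111111111111111110011111100
  (b & d) = 00000000001100110000000000110011
  (~c | (b & d)) = 11110000111100111111000011110011
  ~e = 10101010101010101010101010101010
  (~e | c) = 10101111101011111010111110101111
  ((~c | (b & d)) & (~e | c)) = 10100000101000111010000010100011
  (((~c | (b & d)) & (~e | c)) & c) = 00000000000000110000000000000011
  ((~c | (~a | ~d)) | (((~c | (b & d)) & (~e | c)) & c)) = 11111111111111111111110011111111

((~c | (~a | ~d)) | (((~c | (b & d)) & (~e | c)) & c))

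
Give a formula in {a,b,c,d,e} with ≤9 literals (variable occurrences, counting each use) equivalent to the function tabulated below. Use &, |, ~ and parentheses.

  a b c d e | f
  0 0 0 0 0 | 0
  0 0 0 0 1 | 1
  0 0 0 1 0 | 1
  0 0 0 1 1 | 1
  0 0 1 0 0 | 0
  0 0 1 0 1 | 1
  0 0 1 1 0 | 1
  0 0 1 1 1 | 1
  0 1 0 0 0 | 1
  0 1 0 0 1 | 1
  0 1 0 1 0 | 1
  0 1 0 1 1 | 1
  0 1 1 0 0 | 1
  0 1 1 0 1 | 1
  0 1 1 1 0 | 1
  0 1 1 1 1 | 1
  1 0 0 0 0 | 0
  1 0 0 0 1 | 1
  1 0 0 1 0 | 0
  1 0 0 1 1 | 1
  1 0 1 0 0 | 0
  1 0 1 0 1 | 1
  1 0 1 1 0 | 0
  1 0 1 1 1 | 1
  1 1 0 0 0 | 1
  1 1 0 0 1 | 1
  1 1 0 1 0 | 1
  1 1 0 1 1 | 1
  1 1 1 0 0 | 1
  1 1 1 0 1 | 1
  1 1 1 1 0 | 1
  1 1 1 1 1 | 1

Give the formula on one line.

  ~a = 11111111111111110000000000000000
  (~a & d) = 00110011001100110000000000000000
  (e | (~a & d)) = 01110111011101110101010101010101
  (e & a) = 00000000000000000101010101010101
  ((e & a) | b) = 00000000111111110101010111111111
  ((e | (~a & d)) | ((e & a) | b)) = 01110111111111110101010111111111

((e | (~a & d)) | ((e & a) | b))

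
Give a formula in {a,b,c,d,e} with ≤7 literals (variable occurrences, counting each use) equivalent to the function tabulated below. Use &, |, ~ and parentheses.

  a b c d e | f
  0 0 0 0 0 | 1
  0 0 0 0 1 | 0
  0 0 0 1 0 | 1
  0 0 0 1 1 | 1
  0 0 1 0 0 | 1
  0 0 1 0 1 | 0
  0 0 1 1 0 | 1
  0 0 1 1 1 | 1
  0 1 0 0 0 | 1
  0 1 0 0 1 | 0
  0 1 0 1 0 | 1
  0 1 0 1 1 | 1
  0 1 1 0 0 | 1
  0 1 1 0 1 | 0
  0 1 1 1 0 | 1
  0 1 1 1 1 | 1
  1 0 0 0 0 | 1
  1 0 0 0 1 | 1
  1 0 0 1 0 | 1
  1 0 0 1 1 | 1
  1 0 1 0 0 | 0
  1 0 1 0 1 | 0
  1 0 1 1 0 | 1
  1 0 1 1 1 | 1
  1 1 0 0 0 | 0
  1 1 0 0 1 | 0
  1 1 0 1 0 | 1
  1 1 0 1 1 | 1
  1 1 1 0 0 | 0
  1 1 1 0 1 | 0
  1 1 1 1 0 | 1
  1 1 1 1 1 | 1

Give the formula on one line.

  ~e = 10101010101010101010101010101010
  ~a = 11111111111111110000000000000000
  (~e & ~a) = 10101010101010100000000000000000
  ((~e & ~a) | d) = 10111011101110110011001100110011
  ~c = 11110000111100001111000011110000
  (a & ~c) = 00000000000000001111000011110000
  ~b = 11111111000000001111111100000000
  ((a & ~c) & ~b) = 00000000000000001111000000000000
  (((~e & ~a) | d) | ((a & ~c) & ~b)) = 10111011101110111111001100110011

(((~e & ~a) | d) | ((a & ~c) & ~b))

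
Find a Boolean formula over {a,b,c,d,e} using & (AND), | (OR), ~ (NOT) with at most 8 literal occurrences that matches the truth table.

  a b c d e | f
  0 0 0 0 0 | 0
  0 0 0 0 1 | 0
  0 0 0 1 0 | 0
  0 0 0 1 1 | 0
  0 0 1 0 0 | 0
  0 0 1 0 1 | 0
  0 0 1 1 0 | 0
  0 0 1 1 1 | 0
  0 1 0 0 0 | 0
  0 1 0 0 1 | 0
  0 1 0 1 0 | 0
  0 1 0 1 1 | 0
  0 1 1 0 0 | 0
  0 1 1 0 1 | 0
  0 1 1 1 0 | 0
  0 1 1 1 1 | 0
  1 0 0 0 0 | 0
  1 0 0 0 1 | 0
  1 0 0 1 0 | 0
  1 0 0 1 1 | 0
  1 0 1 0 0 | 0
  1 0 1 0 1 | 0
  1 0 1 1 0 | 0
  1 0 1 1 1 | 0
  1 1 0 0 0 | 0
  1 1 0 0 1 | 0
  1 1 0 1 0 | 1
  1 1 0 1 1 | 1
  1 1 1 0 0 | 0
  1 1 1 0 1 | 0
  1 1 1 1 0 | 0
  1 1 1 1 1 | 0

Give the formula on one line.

((d & a) & ((~a | d) & (~d | (~c & (d & b)))))

  (d & a) = 00000000000000000011001100110011
  ~a = 11111111111111110000000000000000
  (~a | d) = 11111111111111110011001100110011
  ~d = 11001100110011001100110011001100
  ~c = 11110000111100001111000011110000
  (d & b) = 00000000001100110000000000110011
  (~c & (d & b)) = 00000000001100000000000000110000
  (~d | (~c & (d & b))) = 11001100111111001100110011111100
  ((~a | d) & (~d | (~c & (d & b)))) = 11001100111111000000000000110000
  ((d & a) & ((~a | d) & (~d | (~c & (d & b))))) = 00000000000000000000000000110000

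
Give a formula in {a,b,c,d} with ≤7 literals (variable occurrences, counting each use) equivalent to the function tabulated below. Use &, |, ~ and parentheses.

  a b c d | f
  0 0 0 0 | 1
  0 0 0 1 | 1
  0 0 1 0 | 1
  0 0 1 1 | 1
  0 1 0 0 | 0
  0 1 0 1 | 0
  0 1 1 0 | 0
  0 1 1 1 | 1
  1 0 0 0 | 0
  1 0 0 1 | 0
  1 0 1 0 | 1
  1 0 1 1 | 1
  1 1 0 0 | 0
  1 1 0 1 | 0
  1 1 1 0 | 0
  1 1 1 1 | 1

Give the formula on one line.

((c & (~b | d)) | (~a & ~b))

  ~b = 1111000011110000
  (~b | d) = 1111010111110101
  (c & (~b | d)) = 0011000100110001
  ~a = 1111111100000000
  (~a & ~b) = 1111000000000000
  ((c & (~b | d)) | (~a & ~b)) = 1111000100110001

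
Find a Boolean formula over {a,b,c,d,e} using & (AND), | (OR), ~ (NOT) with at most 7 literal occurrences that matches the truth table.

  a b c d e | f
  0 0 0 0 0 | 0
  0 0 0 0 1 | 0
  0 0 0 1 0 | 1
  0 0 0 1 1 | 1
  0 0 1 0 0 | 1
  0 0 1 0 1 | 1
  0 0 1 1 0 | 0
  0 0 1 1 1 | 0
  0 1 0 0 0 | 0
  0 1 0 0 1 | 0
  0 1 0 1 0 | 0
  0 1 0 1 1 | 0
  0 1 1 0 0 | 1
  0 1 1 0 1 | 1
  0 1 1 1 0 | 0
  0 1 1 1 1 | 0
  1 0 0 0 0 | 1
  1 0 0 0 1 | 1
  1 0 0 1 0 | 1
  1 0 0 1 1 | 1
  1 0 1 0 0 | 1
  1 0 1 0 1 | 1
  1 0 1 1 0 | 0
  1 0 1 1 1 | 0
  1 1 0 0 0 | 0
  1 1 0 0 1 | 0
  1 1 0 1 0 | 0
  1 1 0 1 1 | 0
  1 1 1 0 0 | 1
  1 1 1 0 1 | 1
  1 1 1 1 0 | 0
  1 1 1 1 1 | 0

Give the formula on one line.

((c & ~d) | (~c & (~b & (a | d))))

  ~d = 11001100110011001100110011001100
  (c & ~d) = 00001100000011000000110000001100
  ~c = 11110000111100001111000011110000
  ~b = 11111111000000001111111100000000
  (a | d) = 00110011001100111111111111111111
  (~b & (a | d)) = 00110011000000001111111100000000
  (~c & (~b & (a | d))) = 00110000000000001111000000000000
  ((c & ~d) | (~c & (~b & (a | d)))) = 00111100000011001111110000001100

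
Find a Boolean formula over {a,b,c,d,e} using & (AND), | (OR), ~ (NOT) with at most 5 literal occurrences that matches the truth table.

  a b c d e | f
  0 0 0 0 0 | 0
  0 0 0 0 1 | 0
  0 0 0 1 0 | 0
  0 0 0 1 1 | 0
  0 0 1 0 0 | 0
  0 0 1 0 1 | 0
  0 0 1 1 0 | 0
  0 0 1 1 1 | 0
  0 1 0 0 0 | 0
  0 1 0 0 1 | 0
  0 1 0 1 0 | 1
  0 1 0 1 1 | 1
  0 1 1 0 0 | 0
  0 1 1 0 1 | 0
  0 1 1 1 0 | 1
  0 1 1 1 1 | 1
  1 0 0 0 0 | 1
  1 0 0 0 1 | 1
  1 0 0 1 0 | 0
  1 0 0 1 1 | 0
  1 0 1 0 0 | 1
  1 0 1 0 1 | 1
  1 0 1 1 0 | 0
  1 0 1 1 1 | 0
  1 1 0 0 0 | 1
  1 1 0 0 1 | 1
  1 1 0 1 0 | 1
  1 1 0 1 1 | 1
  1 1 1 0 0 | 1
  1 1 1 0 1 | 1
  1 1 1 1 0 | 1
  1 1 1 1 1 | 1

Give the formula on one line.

  (d & b) = 00000000001100110000000000110011
  ~d = 11001100110011001100110011001100
  (~d & a) = 00000000000000001100110011001100
  ((d & b) | (~d & a)) = 00000000001100111100110011111111

((d & b) | (~d & a))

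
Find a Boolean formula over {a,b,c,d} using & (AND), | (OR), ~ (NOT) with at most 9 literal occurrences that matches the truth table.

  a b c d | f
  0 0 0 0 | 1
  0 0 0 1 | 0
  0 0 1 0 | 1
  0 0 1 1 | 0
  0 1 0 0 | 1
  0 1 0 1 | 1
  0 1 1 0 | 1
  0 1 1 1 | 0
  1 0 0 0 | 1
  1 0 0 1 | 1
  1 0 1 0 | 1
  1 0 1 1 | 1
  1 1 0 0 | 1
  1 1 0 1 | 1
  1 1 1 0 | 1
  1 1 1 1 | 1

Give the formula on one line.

(((a & ((~a & ~d) | c)) | (d & (~c & (b | a)))) | ~d)

  ~a = 1111111100000000
  ~d = 1010101010101010
  (~a & ~d) = 1010101000000000
  ((~a & ~d) | c) = 1011101100110011
  (a & ((~a & ~d) | c)) = 0000000000110011
  ~c = 1100110011001100
  (b | a) = 0000111111111111
  (~c & (b | a)) = 0000110011001100
  (d & (~c & (b | a))) = 0000010001000100
  ((a & ((~a & ~d) | c)) | (d & (~c & (b | a)))) = 0000010001110111
  (((a & ((~a & ~d) | c)) | (d & (~c & (b | a)))) | ~d) = 1010111011111111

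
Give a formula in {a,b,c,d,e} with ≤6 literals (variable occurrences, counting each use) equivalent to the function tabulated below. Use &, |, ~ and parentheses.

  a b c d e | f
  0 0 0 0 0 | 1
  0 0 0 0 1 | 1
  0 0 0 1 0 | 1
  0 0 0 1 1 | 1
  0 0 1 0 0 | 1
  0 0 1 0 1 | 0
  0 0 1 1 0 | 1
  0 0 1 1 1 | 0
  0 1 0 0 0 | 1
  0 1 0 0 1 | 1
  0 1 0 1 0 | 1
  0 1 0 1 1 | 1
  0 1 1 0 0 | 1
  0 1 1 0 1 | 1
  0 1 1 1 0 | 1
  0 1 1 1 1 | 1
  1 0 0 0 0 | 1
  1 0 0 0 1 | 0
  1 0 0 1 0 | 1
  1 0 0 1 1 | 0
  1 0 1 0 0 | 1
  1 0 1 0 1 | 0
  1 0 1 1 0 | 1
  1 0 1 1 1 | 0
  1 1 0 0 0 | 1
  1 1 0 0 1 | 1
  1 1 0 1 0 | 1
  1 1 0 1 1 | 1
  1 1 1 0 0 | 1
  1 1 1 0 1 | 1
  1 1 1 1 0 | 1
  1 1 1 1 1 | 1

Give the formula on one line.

((~a & ~c) | (~e | b))

  ~a = 11111111111111110000000000000000
  ~c = 11110000111100001111000011110000
  (~a & ~c) = 11110000111100000000000000000000
  ~e = 10101010101010101010101010101010
  (~e | b) = 10101010111111111010101011111111
  ((~a & ~c) | (~e | b)) = 11111010111111111010101011111111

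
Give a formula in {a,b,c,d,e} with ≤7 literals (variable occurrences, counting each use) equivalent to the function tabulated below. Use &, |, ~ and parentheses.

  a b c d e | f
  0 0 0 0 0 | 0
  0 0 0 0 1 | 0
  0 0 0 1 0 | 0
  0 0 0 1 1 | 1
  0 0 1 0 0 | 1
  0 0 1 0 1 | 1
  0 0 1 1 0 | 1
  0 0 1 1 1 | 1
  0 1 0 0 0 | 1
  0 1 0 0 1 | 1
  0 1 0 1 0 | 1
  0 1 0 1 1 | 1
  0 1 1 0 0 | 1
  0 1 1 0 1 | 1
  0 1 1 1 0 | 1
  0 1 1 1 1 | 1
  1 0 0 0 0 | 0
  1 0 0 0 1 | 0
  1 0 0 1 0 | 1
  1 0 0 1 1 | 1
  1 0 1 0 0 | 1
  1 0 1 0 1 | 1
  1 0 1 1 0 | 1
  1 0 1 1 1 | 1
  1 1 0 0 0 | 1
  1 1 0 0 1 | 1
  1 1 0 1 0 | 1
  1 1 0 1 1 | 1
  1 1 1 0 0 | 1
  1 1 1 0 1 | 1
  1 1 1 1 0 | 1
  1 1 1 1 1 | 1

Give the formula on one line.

  ~c = 11110000111100001111000011110000
  (a | e) = 01010101010101011111111111111111
  (~c & (a | e)) = 01010000010100001111000011110000
  (d & (~c & (a | e))) = 00010000000100000011000000110000
  (c | b) = 00001111111111110000111111111111
  ((d & (~c & (a | e))) | (c | b)) = 00011111111111110011111111111111

((d & (~c & (a | e))) | (c | b))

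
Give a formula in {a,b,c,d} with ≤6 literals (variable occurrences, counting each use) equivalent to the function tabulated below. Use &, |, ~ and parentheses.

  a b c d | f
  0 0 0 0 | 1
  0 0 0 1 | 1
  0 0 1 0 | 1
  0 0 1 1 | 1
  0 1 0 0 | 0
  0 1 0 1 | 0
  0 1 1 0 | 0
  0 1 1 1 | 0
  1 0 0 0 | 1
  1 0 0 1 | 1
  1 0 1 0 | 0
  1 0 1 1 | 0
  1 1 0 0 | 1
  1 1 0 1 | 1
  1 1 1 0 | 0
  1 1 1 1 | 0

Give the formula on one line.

((~b | a) & (~c | ~a))

  ~b = 1111000011110000
  (~b | a) = 1111000011111111
  ~c = 1100110011001100
  ~a = 1111111100000000
  (~c | ~a) = 1111111111001100
  ((~b | a) & (~c | ~a)) = 1111000011001100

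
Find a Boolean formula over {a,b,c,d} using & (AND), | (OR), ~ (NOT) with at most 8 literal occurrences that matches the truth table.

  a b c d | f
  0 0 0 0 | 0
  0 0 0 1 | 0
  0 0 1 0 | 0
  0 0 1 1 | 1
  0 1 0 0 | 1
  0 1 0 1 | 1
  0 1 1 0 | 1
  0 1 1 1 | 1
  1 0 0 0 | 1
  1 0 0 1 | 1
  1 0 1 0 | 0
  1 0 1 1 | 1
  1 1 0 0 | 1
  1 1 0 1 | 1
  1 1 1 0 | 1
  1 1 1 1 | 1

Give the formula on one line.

(((d | b) | ~c) & ((a | (~b & c)) | b))

  (d | b) = 0101111101011111
  ~c = 1100110011001100
  ((d | b) | ~c) = 1101111111011111
  ~b = 1111000011110000
  (~b & c) = 0011000000110000
  (a | (~b & c)) = 0011000011111111
  ((a | (~b & c)) | b) = 0011111111111111
  (((d | b) | ~c) & ((a | (~b & c)) | b)) = 0001111111011111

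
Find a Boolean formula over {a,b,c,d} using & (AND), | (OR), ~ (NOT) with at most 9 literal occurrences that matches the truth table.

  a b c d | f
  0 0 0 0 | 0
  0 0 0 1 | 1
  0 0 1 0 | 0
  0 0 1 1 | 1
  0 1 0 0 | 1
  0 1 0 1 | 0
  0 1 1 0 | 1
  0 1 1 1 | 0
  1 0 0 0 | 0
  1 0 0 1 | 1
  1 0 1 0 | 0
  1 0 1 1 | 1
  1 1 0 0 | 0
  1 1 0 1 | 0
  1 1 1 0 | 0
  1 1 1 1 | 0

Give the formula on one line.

  ~c = 1100110011001100
  ~d = 1010101010101010
  (a & ~d) = 0000000010101010
  (~c & (a & ~d)) = 0000000010001000
  ((~c & (a & ~d)) | b) = 0000111110001111
  ~a = 1111111100000000
  (((~c & (a & ~d)) | b) & ~a) = 0000111100000000
  ((((~c & (a & ~d)) | b) & ~a) | d) = 0101111101010101
  ~b = 1111000011110000
  (~d | ~b) = 1111101011111010
  (((((~c & (a & ~d)) | b) & ~a) | d) & (~d | ~b)) = 0101101001010000

(((((~c & (a & ~d)) | b) & ~a) | d) & (~d | ~b))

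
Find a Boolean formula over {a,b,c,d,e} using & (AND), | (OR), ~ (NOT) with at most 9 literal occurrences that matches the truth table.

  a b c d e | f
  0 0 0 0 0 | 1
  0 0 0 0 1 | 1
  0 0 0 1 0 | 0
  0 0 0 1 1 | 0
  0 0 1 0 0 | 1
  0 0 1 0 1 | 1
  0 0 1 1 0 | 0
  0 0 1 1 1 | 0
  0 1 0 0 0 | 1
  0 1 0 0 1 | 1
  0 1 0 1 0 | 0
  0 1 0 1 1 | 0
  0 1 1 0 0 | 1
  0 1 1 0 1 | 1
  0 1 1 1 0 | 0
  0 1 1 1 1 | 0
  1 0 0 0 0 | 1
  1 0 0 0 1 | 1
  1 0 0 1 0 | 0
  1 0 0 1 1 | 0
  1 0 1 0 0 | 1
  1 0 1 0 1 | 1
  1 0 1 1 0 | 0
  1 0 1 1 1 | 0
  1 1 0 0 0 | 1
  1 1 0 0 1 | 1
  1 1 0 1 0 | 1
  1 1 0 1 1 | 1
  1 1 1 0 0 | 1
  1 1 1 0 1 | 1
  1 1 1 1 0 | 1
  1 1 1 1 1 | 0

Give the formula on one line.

(~d | (((~a | ~c) | (~e & d)) & (b & a)))

  ~d = 11001100110011001100110011001100
  ~a = 11111111111111110000000000000000
  ~c = 11110000111100001111000011110000
  (~a | ~c) = 11111111111111111111000011110000
  ~e = 10101010101010101010101010101010
  (~e & d) = 00100010001000100010001000100010
  ((~a | ~c) | (~e & d)) = 11111111111111111111001011110010
  (b & a) = 00000000000000000000000011111111
  (((~a | ~c) | (~e & d)) & (b & a)) = 00000000000000000000000011110010
  (~d | (((~a | ~c) | (~e & d)) & (b & a))) = 11001100110011001100110011111110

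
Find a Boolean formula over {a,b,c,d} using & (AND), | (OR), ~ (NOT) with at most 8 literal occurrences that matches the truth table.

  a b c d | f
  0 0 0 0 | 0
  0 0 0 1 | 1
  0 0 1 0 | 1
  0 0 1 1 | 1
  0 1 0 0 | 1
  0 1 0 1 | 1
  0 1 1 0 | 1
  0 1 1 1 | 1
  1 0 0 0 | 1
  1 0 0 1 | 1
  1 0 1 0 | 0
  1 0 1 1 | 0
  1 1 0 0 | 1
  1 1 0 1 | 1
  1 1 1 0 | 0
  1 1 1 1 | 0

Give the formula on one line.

  (a | c) = 0011001111111111
  ~c = 1100110011001100
  (~c & d) = 0100010001000100
  (b | (~c & d)) = 0100111101001111
  ((b | (~c & d)) | a) = 0100111111111111
  ((a | c) | ((b | (~c & d)) | a)) = 0111111111111111
  ~a = 1111111100000000
  (~c | ~a) = 1111111111001100
  (((a | c) | ((b | (~c & d)) | a)) & (~c | ~a)) = 0111111111001100

(((a | c) | ((b | (~c & d)) | a)) & (~c | ~a))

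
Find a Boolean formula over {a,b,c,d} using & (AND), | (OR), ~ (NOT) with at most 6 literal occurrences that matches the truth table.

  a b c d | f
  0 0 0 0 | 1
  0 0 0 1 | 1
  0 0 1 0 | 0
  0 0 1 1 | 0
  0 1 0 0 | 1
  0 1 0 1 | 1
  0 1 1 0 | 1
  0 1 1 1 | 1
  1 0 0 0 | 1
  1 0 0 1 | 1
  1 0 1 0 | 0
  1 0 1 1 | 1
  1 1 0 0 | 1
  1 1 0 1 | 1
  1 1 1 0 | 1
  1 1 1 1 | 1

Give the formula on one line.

  ~b = 1111000011110000
  (~b & a) = 0000000011110000
  ((~b & a) | b) = 0000111111111111
  (d & ((~b & a) | b)) = 0000010101010101
  ~c = 1100110011001100
  (~c | b) = 1100111111001111
  ((d & ((~b & a) | b)) | (~c | b)) = 1100111111011111

((d & ((~b & a) | b)) | (~c | b))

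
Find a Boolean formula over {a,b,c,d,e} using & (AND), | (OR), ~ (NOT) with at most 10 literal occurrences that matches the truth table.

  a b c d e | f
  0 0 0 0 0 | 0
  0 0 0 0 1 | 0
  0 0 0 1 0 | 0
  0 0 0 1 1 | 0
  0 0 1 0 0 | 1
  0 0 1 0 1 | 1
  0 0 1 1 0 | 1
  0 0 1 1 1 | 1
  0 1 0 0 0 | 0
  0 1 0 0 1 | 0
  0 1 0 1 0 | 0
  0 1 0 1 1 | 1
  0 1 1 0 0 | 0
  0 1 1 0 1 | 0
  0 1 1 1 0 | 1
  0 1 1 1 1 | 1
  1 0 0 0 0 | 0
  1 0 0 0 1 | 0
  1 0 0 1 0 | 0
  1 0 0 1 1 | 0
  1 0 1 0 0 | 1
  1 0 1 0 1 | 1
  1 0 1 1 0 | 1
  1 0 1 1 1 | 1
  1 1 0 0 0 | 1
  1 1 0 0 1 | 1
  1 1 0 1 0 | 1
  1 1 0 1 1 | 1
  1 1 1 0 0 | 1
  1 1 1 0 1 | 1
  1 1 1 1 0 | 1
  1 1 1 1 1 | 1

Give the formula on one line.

  ~b = 11111111000000001111111100000000
  (c & ~b) = 00001111000000000000111100000000
  (a | d) = 00110011001100111111111111111111
  (c | e) = 01011111010111110101111101011111
  ~d = 11001100110011001100110011001100
  ((c | e) | ~d) = 11011111110111111101111111011111
  ((a | d) & ((c | e) | ~d)) = 00010011000100111101111111011111
  (a | ((a | d) & ((c | e) | ~d))) = 00010011000100111111111111111111
  (b & (a | ((a | d) & ((c | e) | ~d)))) = 00000000000100110000000011111111
  ((c & ~b) | (b & (a | ((a | d) & ((c | e) | ~d))))) = 00001111000100110000111111111111

((c & ~b) | (b & (a | ((a | d) & ((c | e) | ~d)))))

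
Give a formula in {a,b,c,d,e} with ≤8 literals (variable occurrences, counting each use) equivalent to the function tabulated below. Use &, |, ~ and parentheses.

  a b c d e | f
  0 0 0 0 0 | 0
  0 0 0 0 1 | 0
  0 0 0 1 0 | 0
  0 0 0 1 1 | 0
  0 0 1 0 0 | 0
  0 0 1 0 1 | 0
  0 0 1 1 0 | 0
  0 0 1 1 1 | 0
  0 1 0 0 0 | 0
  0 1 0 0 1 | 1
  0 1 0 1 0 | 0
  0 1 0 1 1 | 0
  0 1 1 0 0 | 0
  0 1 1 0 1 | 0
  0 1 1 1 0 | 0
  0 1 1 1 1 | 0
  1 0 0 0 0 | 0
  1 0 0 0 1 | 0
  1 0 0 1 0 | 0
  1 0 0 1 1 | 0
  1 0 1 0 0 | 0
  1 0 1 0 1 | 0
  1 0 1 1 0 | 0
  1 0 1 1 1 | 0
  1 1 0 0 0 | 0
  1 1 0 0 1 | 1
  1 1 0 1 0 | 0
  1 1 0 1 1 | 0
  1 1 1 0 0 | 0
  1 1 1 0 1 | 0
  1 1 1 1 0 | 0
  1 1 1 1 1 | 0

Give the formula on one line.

((b & ((~b & c) | ~d)) & (~c & (e | d)))

  ~b = 11111111000000001111111100000000
  (~b & c) = 00001111000000000000111100000000
  ~d = 11001100110011001100110011001100
  ((~b & c) | ~d) = 11001111110011001100111111001100
  (b & ((~b & c) | ~d)) = 00000000110011000000000011001100
  ~c = 11110000111100001111000011110000
  (e | d) = 01110111011101110111011101110111
  (~c & (e | d)) = 01110000011100000111000001110000
  ((b & ((~b & c) | ~d)) & (~c & (e | d))) = 00000000010000000000000001000000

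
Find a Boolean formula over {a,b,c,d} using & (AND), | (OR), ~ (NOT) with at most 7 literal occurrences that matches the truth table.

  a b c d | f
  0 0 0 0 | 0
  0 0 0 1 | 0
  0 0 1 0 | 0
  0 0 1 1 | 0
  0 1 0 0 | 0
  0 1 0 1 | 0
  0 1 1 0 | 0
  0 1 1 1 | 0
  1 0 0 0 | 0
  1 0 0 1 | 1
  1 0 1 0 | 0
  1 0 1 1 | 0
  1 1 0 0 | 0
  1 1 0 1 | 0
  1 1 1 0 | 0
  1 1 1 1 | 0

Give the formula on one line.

  ~c = 1100110011001100
  (b | a) = 0000111111111111
  (~c & (b | a)) = 0000110011001100
  ~b = 1111000011110000
  (~b & d) = 0101000001010000
  (c | (~b & d)) = 0111001101110011
  ((c | (~b & d)) & d) = 0101000101010001
  ((~c & (b | a)) & ((c | (~b & d)) & d)) = 0000000001000000

((~c & (b | a)) & ((c | (~b & d)) & d))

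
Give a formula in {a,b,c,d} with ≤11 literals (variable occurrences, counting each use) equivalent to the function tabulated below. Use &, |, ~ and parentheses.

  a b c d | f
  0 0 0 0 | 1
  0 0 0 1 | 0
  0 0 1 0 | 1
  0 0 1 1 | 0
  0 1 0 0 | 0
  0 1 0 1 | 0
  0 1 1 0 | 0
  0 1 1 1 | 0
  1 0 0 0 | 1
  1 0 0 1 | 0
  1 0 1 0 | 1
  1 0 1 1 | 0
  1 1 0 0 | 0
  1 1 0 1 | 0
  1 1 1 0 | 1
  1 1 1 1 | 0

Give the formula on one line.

  ~b = 1111000011110000
  (d | c) = 0111011101110111
  (b & (d | c)) = 0000011100000111
  ((b & (d | c)) | c) = 0011011100110111
  (a & ((b & (d | c)) | c)) = 0000000000110111
  ((a & ((b & (d | c)) | c)) | d) = 0101010101110111
  (~b | ((a & ((b & (d | c)) | c)) | d)) = 1111010111110111
  ~d = 1010101010101010
  ((~b | ((a & ((b & (d | c)) | c)) | d)) & ~d) = 1010000010100010

((~b | ((a & ((b & (d | c)) | c)) | d)) & ~d)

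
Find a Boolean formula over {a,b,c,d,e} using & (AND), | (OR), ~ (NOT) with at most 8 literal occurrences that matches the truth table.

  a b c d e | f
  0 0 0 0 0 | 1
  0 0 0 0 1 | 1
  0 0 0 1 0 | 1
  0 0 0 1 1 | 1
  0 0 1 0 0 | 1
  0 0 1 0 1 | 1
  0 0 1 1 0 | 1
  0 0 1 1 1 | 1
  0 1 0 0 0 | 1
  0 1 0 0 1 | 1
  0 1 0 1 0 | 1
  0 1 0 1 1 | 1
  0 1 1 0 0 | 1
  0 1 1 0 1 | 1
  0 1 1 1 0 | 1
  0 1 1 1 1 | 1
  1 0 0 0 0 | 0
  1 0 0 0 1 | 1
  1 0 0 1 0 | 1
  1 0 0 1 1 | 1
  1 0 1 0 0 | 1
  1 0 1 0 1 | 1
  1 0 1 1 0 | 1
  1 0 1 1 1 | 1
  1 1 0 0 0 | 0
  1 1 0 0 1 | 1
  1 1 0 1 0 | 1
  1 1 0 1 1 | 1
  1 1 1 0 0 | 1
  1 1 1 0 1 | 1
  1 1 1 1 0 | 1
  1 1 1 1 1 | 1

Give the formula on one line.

(c | ((~a | e) | (d | e)))

  ~a = 11111111111111110000000000000000
  (~a | e) = 11111111111111110101010101010101
  (d | e) = 01110111011101110111011101110111
  ((~a | e) | (d | e)) = 11111111111111110111011101110111
  (c | ((~a | e) | (d | e))) = 11111111111111110111111101111111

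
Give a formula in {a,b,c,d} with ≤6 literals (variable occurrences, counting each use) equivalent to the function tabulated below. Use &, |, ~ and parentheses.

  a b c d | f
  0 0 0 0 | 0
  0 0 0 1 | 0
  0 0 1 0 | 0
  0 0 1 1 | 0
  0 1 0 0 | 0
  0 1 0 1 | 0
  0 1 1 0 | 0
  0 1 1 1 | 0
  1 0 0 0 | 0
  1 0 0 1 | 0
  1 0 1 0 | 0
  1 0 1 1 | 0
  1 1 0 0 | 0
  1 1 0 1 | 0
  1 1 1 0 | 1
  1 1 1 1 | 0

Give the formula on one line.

((~d & ((d & ~c) | c)) & (b & a))

  ~d = 1010101010101010
  ~c = 1100110011001100
  (d & ~c) = 0100010001000100
  ((d & ~c) | c) = 0111011101110111
  (~d & ((d & ~c) | c)) = 0010001000100010
  (b & a) = 0000000000001111
  ((~d & ((d & ~c) | c)) & (b & a)) = 0000000000000010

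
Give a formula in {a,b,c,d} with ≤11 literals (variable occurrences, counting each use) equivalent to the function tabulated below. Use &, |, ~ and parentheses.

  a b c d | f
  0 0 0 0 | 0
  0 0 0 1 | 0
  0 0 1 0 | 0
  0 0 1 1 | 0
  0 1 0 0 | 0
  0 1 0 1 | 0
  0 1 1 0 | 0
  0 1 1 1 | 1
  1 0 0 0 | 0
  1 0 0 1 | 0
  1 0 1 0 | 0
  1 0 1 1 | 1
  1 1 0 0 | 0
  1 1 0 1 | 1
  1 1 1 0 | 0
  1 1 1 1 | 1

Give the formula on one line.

((d & (a | ((c & b) | ~d))) & ((a & b) | c))

  (c & b) = 0000001100000011
  ~d = 1010101010101010
  ((c & b) | ~d) = 1010101110101011
  (a | ((c & b) | ~d)) = 1010101111111111
  (d & (a | ((c & b) | ~d))) = 0000000101010101
  (a & b) = 0000000000001111
  ((a & b) | c) = 0011001100111111
  ((d & (a | ((c & b) | ~d))) & ((a & b) | c)) = 0000000100010101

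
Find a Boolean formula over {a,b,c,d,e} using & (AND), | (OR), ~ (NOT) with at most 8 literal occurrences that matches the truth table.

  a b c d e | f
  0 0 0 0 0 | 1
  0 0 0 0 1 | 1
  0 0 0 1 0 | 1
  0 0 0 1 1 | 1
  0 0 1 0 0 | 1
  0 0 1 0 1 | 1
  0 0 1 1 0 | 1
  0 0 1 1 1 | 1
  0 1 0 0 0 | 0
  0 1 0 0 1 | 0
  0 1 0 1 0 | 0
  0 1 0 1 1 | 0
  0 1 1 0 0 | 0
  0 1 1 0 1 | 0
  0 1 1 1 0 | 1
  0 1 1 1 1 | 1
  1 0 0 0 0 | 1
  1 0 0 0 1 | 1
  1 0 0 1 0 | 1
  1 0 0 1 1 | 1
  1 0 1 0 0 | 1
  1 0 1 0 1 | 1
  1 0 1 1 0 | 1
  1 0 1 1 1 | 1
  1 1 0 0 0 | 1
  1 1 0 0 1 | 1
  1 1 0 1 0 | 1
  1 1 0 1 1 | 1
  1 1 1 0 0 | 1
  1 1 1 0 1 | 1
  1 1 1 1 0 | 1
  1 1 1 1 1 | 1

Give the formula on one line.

(((~b & ~a) | (c & d)) | a)

  ~b = 11111111000000001111111100000000
  ~a = 11111111111111110000000000000000
  (~b & ~a) = 11111111000000000000000000000000
  (c & d) = 00000011000000110000001100000011
  ((~b & ~a) | (c & d)) = 11111111000000110000001100000011
  (((~b & ~a) | (c & d)) | a) = 11111111000000111111111111111111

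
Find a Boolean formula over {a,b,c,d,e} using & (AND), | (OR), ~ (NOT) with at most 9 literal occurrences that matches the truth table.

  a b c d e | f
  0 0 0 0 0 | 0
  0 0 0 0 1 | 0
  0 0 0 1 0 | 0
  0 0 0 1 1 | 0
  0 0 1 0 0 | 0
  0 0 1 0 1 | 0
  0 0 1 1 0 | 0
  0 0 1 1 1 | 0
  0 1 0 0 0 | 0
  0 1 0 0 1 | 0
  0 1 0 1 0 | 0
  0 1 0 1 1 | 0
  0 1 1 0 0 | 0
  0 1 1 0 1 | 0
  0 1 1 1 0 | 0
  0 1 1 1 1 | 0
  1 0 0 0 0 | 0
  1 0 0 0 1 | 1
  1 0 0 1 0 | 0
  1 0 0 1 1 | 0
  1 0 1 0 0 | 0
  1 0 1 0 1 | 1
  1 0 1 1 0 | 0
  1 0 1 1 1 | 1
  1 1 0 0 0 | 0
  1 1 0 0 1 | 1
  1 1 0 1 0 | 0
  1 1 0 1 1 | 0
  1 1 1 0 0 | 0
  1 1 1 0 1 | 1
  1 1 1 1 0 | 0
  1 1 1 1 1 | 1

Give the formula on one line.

((((c & d) | ~d) | (~e | c)) & (a & e))

  (c & d) = 00000011000000110000001100000011
  ~d = 11001100110011001100110011001100
  ((c & d) | ~d) = 11001111110011111100111111001111
  ~e = 10101010101010101010101010101010
  (~e | c) = 10101111101011111010111110101111
  (((c & d) | ~d) | (~e | c)) = 11101111111011111110111111101111
  (a & e) = 00000000000000000101010101010101
  ((((c & d) | ~d) | (~e | c)) & (a & e)) = 00000000000000000100010101000101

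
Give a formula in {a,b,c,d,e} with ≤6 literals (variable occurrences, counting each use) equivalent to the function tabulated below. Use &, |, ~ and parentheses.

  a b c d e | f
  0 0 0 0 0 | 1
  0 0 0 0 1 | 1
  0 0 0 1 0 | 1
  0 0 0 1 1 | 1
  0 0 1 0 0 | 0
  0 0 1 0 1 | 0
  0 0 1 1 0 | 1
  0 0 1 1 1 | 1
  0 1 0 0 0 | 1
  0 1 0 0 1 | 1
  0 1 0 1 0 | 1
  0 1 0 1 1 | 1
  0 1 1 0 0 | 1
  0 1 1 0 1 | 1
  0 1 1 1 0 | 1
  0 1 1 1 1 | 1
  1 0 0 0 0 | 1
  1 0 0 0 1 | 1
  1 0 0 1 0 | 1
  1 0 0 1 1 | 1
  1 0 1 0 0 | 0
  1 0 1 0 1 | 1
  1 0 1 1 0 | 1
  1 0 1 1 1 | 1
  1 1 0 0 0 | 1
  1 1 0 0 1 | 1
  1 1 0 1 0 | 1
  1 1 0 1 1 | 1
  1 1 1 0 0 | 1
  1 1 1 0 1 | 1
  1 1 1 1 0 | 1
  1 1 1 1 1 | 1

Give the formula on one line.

  (b & c) = 00000000000011110000000000001111
  (d | (b & c)) = 00110011001111110011001100111111
  ~c = 11110000111100001111000011110000
  (e & a) = 00000000000000000101010101010101
  (~c | (e & a)) = 11110000111100001111010111110101
  ((d | (b & c)) | (~c | (e & a))) = 11110011111111111111011111111111

((d | (b & c)) | (~c | (e & a)))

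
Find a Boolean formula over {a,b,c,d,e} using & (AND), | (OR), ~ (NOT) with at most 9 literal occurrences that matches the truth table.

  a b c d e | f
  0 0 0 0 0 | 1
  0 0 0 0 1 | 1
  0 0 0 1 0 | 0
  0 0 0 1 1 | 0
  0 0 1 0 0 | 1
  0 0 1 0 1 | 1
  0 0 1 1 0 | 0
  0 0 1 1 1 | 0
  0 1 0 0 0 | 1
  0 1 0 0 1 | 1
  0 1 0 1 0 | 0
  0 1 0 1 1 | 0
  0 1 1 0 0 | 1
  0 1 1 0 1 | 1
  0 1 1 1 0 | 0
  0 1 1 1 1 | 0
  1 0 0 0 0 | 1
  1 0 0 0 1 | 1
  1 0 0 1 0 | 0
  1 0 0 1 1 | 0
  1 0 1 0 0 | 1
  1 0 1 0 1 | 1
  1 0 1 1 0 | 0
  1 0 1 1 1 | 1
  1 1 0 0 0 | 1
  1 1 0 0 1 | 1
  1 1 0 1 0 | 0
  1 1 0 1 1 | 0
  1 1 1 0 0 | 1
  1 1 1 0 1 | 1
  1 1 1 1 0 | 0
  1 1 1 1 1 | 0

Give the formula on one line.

  ~d = 11001100110011001100110011001100
  (c & a) = 00000000000000000000111100001111
  ~b = 11111111000000001111111100000000
  ~c = 11110000111100001111000011110000
  (~b | ~c) = 11111111111100001111111111110000
  ((~b | ~c) | ~d) = 11111111111111001111111111111100
  (e & ((~b | ~c) | ~d)) = 01010101010101000101010101010100
  ((c & a) & (e & ((~b | ~c) | ~d))) = 00000000000000000000010100000100
  (~d | ((c & a) & (e & ((~b | ~c) | ~d)))) = 11001100110011001100110111001100

(~d | ((c & a) & (e & ((~b | ~c) | ~d))))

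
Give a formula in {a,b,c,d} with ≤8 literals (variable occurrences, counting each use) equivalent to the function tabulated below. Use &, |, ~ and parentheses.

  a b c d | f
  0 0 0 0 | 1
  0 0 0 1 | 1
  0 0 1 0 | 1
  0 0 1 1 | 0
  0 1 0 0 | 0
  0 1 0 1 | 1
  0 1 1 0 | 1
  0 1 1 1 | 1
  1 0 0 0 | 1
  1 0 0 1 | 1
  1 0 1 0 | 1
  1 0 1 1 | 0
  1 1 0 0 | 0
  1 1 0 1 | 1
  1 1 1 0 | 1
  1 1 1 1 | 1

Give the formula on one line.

(((d & (~c & ~b)) | (b | ~d)) & ((~b | d) | c))

  ~c = 1100110011001100
  ~b = 1111000011110000
  (~c & ~b) = 1100000011000000
  (d & (~c & ~b)) = 0100000001000000
  ~d = 1010101010101010
  (b | ~d) = 1010111110101111
  ((d & (~c & ~b)) | (b | ~d)) = 1110111111101111
  (~b | d) = 1111010111110101
  ((~b | d) | c) = 1111011111110111
  (((d & (~c & ~b)) | (b | ~d)) & ((~b | d) | c)) = 1110011111100111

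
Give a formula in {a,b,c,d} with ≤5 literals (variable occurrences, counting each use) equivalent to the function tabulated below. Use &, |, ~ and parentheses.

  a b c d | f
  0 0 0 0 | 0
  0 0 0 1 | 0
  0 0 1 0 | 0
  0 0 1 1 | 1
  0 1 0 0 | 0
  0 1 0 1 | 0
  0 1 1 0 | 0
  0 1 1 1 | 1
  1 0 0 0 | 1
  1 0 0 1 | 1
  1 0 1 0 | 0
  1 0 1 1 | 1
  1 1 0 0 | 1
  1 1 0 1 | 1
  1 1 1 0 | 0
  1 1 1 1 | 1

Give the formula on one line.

  ~c = 1100110011001100
  (~c & a) = 0000000011001100
  (d & c) = 0001000100010001
  ((~c & a) | (d & c)) = 0001000111011101

((~c & a) | (d & c))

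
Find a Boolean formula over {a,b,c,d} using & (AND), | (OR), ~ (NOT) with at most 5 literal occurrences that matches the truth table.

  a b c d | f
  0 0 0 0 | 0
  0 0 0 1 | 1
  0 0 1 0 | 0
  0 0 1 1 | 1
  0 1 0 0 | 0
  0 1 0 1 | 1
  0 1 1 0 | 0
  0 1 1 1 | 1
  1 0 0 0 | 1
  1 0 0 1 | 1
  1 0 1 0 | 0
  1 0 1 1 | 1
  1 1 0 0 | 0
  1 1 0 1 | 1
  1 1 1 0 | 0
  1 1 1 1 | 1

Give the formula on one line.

  ~c = 1100110011001100
  ~b = 1111000011110000
  (a & ~b) = 0000000011110000
  (~c & (a & ~b)) = 0000000011000000
  ((~c & (a & ~b)) | d) = 0101010111010101

((~c & (a & ~b)) | d)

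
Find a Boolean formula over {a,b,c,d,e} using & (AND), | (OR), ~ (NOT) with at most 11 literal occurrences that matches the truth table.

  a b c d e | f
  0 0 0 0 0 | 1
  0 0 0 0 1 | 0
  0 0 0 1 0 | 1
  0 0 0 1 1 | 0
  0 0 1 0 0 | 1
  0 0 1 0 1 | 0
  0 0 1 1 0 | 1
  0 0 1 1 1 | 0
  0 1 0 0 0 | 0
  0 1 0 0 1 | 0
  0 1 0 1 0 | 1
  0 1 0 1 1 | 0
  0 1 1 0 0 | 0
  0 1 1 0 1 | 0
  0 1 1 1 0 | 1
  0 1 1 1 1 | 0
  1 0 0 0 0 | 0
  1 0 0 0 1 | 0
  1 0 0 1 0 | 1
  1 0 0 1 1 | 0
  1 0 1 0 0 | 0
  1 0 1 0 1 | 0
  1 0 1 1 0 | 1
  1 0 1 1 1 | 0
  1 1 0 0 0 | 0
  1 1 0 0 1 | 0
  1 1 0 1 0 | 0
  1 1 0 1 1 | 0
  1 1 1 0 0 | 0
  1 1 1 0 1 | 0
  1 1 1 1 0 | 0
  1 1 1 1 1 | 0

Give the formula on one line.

  ~e = 10101010101010101010101010101010
  ~b = 11111111000000001111111100000000
  (~b | e) = 11111111010101011111111101010101
  (d | (~b | e)) = 11111111011101111111111101110111
  (d & ~b) = 00110011000000000011001100000000
  ((d & ~b) & ~e) = 00100010000000000010001000000000
  ~a = 11111111111111110000000000000000
  (((d & ~b) & ~e) | ~a) = 11111111111111110010001000000000
  ((d | (~b | e)) & (((d & ~b) & ~e) | ~a)) = 11111111011101110010001000000000
  (~e & ((d | (~b | e)) & (((d & ~b) & ~e) | ~a))) = 10101010001000100010001000000000

(~e & ((d | (~b | e)) & (((d & ~b) & ~e) | ~a)))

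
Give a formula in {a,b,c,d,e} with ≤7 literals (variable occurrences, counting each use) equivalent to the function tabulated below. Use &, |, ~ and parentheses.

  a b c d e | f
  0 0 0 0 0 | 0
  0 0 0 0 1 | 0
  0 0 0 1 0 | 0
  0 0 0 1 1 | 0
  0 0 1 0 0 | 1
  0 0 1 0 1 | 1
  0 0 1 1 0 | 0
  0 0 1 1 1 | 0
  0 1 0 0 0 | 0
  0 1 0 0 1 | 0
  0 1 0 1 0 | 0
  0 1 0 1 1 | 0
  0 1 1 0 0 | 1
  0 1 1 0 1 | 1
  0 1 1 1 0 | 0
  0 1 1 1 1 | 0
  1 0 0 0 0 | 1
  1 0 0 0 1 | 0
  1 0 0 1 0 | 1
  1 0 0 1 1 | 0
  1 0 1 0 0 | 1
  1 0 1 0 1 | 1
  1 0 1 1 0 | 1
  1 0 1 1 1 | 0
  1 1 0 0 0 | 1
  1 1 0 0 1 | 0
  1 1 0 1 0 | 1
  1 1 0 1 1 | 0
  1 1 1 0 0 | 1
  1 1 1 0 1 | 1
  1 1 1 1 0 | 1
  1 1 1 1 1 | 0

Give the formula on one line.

((c & ~d) | (a & ~e))

  ~d = 11001100110011001100110011001100
  (c & ~d) = 00001100000011000000110000001100
  ~e = 10101010101010101010101010101010
  (a & ~e) = 00000000000000001010101010101010
  ((c & ~d) | (a & ~e)) = 00001100000011001010111010101110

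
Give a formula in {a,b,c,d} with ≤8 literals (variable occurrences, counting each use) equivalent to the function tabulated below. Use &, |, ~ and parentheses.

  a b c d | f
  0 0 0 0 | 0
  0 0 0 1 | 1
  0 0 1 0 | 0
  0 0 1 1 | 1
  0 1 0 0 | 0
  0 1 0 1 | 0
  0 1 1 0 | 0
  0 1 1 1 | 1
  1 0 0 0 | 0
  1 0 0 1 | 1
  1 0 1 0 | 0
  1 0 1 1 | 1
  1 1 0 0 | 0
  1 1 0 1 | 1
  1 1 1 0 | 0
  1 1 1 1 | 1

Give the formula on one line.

  (a & d) = 0000000001010101
  ((a & d) | c) = 0011001101110111
  ~b = 1111000011110000
  ~d = 1010101010101010
  (~b | ~d) = 1111101011111010
  (((a & d) | c) | (~b | ~d)) = 1111101111111111
  (d & (((a & d) | c) | (~b | ~d))) = 0101000101010101

(d & (((a & d) | c) | (~b | ~d)))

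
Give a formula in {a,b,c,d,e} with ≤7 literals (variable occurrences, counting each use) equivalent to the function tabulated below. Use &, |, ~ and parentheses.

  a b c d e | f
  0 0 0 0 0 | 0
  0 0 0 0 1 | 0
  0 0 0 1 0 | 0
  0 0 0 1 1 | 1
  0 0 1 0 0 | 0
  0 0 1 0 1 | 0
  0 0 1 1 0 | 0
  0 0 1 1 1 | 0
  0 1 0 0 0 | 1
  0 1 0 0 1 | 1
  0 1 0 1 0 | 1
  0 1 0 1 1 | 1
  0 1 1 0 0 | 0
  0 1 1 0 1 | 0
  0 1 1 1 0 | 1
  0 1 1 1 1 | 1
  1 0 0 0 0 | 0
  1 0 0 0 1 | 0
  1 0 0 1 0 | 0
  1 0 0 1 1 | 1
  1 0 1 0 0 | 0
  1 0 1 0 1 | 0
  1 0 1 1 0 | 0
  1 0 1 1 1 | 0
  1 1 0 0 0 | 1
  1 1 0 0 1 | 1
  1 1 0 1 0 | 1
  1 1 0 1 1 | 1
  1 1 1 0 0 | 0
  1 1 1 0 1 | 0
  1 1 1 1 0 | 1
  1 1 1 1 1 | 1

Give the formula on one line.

((d & b) | (~c & (b | ((d | b) & e))))

  (d & b) = 00000000001100110000000000110011
  ~c = 11110000111100001111000011110000
  (d | b) = 00110011111111110011001111111111
  ((d | b) & e) = 00010001010101010001000101010101
  (b | ((d | b) & e)) = 00010001111111110001000111111111
  (~c & (b | ((d | b) & e))) = 00010000111100000001000011110000
  ((d & b) | (~c & (b | ((d | b) & e)))) = 00010000111100110001000011110011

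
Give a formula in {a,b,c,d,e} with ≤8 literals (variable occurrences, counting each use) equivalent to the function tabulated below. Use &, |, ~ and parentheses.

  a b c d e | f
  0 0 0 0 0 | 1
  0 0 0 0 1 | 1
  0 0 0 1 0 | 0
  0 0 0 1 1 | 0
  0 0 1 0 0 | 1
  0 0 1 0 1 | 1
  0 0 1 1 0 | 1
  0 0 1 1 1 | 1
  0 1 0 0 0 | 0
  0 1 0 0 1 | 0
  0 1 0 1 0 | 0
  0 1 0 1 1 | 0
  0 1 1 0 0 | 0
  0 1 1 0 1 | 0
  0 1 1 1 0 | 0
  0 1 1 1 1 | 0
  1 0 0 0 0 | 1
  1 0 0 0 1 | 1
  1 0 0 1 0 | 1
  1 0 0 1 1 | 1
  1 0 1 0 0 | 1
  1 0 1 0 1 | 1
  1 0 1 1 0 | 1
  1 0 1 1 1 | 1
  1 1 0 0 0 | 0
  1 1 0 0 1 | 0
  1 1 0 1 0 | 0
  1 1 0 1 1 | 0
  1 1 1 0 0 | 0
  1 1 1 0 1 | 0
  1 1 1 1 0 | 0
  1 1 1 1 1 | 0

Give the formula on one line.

  ~b = 11111111000000001111111100000000
  ~e = 10101010101010101010101010101010
  (~e | d) = 10111011101110111011101110111011
  ((~e | d) & a) = 00000000000000001011101110111011
  ~d = 11001100110011001100110011001100
  (c | ~d) = 11001111110011111100111111001111
  (((~e | d) & a) | (c | ~d)) = 11001111110011111111111111111111
  (~b & (((~e | d) & a) | (c | ~d))) = 11001111000000001111111100000000

(~b & (((~e | d) & a) | (c | ~d)))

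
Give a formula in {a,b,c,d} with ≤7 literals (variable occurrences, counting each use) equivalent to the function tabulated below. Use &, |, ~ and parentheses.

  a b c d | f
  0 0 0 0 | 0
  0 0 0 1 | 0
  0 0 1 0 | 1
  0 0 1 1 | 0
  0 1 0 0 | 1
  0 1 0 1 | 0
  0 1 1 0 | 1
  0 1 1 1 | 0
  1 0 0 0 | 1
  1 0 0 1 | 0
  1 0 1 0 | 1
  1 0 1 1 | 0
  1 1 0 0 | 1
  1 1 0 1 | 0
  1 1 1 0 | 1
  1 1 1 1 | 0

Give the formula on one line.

(~d & ((a | (c | b)) | d))

  ~d = 1010101010101010
  (c | b) = 0011111100111111
  (a | (c | b)) = 0011111111111111
  ((a | (c | b)) | d) = 0111111111111111
  (~d & ((a | (c | b)) | d)) = 0010101010101010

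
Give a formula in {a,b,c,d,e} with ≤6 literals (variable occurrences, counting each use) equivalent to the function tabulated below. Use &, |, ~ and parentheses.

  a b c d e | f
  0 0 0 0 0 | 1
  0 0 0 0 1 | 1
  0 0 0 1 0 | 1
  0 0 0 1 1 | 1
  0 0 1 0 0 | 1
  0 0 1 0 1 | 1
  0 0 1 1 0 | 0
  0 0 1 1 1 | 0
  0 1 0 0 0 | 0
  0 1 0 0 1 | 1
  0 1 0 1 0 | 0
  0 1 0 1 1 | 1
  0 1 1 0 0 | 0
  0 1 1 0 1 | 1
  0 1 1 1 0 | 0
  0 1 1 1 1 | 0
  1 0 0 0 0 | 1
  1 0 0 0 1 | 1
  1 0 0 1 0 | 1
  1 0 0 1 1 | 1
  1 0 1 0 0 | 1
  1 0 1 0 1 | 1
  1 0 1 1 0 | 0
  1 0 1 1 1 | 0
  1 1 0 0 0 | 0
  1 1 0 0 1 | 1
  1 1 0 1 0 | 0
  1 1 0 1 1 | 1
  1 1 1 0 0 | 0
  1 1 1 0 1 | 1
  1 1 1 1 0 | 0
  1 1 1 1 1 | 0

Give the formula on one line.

((~d | ~c) & (~b | e))

  ~d = 11001100110011001100110011001100
  ~c = 11110000111100001111000011110000
  (~d | ~c) = 11111100111111001111110011111100
  ~b = 11111111000000001111111100000000
  (~b | e) = 11111111010101011111111101010101
  ((~d | ~c) & (~b | e)) = 11111100010101001111110001010100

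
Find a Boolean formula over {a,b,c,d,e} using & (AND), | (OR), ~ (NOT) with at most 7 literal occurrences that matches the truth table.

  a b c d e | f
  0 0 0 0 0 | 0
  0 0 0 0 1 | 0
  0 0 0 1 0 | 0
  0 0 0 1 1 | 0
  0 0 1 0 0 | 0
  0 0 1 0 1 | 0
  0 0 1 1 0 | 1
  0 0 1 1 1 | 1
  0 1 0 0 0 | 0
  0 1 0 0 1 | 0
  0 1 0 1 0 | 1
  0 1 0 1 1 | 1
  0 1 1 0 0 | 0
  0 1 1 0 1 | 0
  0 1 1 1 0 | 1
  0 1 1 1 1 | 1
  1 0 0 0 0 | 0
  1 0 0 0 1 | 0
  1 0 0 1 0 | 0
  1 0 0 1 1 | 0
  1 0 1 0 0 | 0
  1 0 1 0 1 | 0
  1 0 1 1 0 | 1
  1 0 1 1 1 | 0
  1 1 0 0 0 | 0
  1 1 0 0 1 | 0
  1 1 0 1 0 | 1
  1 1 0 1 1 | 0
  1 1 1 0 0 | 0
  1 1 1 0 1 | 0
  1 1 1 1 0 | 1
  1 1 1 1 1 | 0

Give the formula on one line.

((((d & ~e) | ~a) & d) & ((c & d) | b))

  ~e = 10101010101010101010101010101010
  (d & ~e) = 00100010001000100010001000100010
  ~a = 11111111111111110000000000000000
  ((d & ~e) | ~a) = 11111111111111110010001000100010
  (((d & ~e) | ~a) & d) = 00110011001100110010001000100010
  (c & d) = 00000011000000110000001100000011
  ((c & d) | b) = 00000011111111110000001111111111
  ((((d & ~e) | ~a) & d) & ((c & d) | b)) = 00000011001100110000001000100010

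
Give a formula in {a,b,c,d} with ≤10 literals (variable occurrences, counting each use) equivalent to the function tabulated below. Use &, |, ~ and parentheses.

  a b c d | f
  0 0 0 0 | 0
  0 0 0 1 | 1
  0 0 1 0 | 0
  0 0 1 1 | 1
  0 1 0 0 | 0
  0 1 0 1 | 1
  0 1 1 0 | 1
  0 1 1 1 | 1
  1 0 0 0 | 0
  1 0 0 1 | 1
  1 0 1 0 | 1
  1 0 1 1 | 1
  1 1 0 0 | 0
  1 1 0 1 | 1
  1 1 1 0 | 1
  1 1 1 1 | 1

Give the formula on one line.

((~b & d) | ((b | a) & ((c | b) & (c | d))))

  ~b = 1111000011110000
  (~b & d) = 0101000001010000
  (b | a) = 0000111111111111
  (c | b) = 0011111100111111
  (c | d) = 0111011101110111
  ((c | b) & (c | d)) = 0011011100110111
  ((b | a) & ((c | b) & (c | d))) = 0000011100110111
  ((~b & d) | ((b | a) & ((c | b) & (c | d)))) = 0101011101110111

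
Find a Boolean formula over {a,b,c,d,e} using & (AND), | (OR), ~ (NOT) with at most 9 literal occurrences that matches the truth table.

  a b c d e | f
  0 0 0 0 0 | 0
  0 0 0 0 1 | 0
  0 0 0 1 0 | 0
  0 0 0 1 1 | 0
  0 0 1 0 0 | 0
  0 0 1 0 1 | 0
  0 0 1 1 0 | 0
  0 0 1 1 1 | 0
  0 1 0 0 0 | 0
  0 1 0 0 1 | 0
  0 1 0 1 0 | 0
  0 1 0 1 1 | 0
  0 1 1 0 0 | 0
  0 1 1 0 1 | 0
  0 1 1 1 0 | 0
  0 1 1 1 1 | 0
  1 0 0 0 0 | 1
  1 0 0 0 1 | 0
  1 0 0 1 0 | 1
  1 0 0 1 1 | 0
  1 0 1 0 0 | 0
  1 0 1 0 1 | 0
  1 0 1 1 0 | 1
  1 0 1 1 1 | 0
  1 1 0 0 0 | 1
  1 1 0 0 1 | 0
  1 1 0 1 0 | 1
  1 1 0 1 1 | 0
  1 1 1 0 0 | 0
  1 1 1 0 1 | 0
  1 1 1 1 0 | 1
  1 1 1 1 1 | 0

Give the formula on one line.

(((~e & a) & (d & c)) | (~e & (a & ~c)))

  ~e = 10101010101010101010101010101010
  (~e & a) = 00000000000000001010101010101010
  (d & c) = 00000011000000110000001100000011
  ((~e & a) & (d & c)) = 00000000000000000000001000000010
  ~c = 11110000111100001111000011110000
  (a & ~c) = 00000000000000001111000011110000
  (~e & (a & ~c)) = 00000000000000001010000010100000
  (((~e & a) & (d & c)) | (~e & (a & ~c))) = 00000000000000001010001010100010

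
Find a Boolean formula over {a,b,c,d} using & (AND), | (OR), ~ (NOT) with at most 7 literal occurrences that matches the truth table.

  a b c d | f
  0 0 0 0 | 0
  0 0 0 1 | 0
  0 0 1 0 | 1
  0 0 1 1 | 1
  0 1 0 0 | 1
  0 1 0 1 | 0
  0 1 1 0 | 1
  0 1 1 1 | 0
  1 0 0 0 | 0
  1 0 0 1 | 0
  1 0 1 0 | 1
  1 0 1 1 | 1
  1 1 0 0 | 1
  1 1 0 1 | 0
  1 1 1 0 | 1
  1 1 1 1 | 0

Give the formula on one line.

((~d & b) | (~b & c))

  ~d = 1010101010101010
  (~d & b) = 0000101000001010
  ~b = 1111000011110000
  (~b & c) = 0011000000110000
  ((~d & b) | (~b & c)) = 0011101000111010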